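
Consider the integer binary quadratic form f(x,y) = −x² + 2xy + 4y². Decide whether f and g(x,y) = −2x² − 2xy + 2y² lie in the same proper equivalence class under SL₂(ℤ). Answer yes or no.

D₁ = 20, D₂ = 20
river cycle of f (length 2): (-1, 4, 1), (1, 4, -1)
river cycle of g (length 2): (2, 2, -2), (-2, 2, 2)
cycles differ ⇒ inequivalent

no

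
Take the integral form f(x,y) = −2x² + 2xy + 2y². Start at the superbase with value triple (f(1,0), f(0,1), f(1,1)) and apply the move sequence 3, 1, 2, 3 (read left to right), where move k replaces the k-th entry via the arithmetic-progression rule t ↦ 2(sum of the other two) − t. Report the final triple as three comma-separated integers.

start (-2,2,2) = (f(1,0),f(0,1),f(1,1))
replace slot 3: 2·((-2)+2) − 2 = -2 → (-2,2,-2)
replace slot 1: 2·(2+(-2)) − (-2) = 2 → (2,2,-2)
replace slot 2: 2·(2+(-2)) − 2 = -2 → (2,-2,-2)
replace slot 3: 2·(2+(-2)) − (-2) = 2 → (2,-2,2)

2,-2,2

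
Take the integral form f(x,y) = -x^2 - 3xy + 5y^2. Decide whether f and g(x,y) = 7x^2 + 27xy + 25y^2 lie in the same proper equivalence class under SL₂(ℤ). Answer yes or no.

D₁ = 29, D₂ = 29
river cycle of f (length 2): (-1, 5, 1), (1, 5, -1)
river cycle of g (length 2): (-1, 5, 1), (1, 5, -1)
cycles coincide ⇒ equivalent

yes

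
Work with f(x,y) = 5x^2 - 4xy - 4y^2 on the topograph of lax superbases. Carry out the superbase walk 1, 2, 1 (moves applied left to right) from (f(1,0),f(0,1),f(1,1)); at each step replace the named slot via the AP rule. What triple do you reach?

start (5,-4,-3) = (f(1,0),f(0,1),f(1,1))
replace slot 1: 2·((-4)+(-3)) − 5 = -19 → (-19,-4,-3)
replace slot 2: 2·((-19)+(-3)) − (-4) = -40 → (-19,-40,-3)
replace slot 1: 2·((-40)+(-3)) − (-19) = -67 → (-67,-40,-3)

-67,-40,-3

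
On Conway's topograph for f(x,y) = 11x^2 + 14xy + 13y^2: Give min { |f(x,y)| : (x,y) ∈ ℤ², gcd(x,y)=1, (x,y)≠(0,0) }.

translate: b→-8 (≡14 mod 22), so (11,14,13)→(11,-8,10)
flip: (11,-8,10)→(10,8,11)
reduced (well bottom): (10,8,11) with a≤c, −a<b≤a
well minimum = a = 10

10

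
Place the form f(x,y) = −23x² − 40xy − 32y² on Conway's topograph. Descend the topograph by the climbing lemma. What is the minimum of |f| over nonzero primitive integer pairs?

translate: b→-6 (≡40 mod 46), so (23,40,32)→(23,-6,15)
flip: (23,-6,15)→(15,6,23)
reduced (well bottom): (15,6,23) with a≤c, −a<b≤a
well minimum |f| = |-15| = 15 (negative-definite)

15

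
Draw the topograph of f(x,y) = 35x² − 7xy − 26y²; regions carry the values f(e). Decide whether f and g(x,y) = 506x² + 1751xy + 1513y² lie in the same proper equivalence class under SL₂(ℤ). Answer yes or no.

D₁ = 3689, D₂ = 3689
river cycle of f (length 26): (-26, 59, 2), (2, 57, -55), (-55, 53, 4), (4, 59, -13), (-13, 45, 32), (32, 19, -26), (-26, 33, 25), (25, 17, -34), (-34, 51, 8), (8, 45, -52), … (16 more)
river cycle of g (length 26): (-26, 59, 2), (2, 57, -55), (-55, 53, 4), (4, 59, -13), (-13, 45, 32), (32, 19, -26), (-26, 33, 25), (25, 17, -34), (-34, 51, 8), (8, 45, -52), … (16 more)
cycles coincide ⇒ equivalent

yes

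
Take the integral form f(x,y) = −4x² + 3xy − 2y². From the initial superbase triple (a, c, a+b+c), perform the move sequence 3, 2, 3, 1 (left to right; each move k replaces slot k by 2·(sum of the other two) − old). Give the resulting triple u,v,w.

start (-4,-2,-3) = (f(1,0),f(0,1),f(1,1))
replace slot 3: 2·((-4)+(-2)) − (-3) = -9 → (-4,-2,-9)
replace slot 2: 2·((-4)+(-9)) − (-2) = -24 → (-4,-24,-9)
replace slot 3: 2·((-4)+(-24)) − (-9) = -47 → (-4,-24,-47)
replace slot 1: 2·((-24)+(-47)) − (-4) = -138 → (-138,-24,-47)

-138,-24,-47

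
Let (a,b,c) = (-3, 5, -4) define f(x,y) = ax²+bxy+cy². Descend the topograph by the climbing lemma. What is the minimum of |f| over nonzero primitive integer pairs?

translate: b→1 (≡-5 mod 6), so (3,-5,4)→(3,1,2)
flip: (3,1,2)→(2,-1,3)
reduced (well bottom): (2,-1,3) with a≤c, −a<b≤a
well minimum |f| = |-2| = 2 (negative-definite)

2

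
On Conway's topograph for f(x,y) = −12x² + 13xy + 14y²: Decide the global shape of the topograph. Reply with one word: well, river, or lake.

D = b²−4ac = 13² − 4·(-12)·14 = 841
D = 29² is a perfect square ⇒ form factors over ℤ ⇒ lakes

lake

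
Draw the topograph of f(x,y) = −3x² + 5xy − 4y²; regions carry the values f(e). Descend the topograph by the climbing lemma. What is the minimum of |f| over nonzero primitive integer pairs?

translate: b→1 (≡-5 mod 6), so (3,-5,4)→(3,1,2)
flip: (3,1,2)→(2,-1,3)
reduced (well bottom): (2,-1,3) with a≤c, −a<b≤a
well minimum |f| = |-2| = 2 (negative-definite)

2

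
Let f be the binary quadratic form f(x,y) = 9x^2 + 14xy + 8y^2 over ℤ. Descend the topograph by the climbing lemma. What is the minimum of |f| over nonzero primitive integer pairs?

translate: b→-4 (≡14 mod 18), so (9,14,8)→(9,-4,3)
flip: (9,-4,3)→(3,4,9)
translate: b→-2 (≡4 mod 6), so (3,4,9)→(3,-2,8)
reduced (well bottom): (3,-2,8) with a≤c, −a<b≤a
well minimum = a = 3

3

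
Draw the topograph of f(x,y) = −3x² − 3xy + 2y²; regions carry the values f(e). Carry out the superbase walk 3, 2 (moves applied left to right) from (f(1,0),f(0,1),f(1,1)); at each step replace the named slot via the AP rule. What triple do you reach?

start (-3,2,-4) = (f(1,0),f(0,1),f(1,1))
replace slot 3: 2·((-3)+2) − (-4) = 2 → (-3,2,2)
replace slot 2: 2·((-3)+2) − 2 = -4 → (-3,-4,2)

-3,-4,2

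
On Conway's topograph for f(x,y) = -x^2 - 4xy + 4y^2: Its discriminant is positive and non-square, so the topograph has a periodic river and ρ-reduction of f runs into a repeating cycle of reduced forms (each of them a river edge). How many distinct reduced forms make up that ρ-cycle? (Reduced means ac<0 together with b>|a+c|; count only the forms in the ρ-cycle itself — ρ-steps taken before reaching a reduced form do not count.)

D = 32, ⌊√D⌋ = 5
descent: ρ → (4,4,-1)  [lands on river]
river: ρ → (-1,4,4)
ρ-cycle length = 2 (tail of 1 descent step not counted)

2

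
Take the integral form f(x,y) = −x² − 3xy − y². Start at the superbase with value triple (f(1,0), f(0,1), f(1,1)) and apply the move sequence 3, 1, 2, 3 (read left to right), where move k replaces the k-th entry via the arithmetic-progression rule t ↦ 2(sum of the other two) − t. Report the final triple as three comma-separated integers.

start (-1,-1,-5) = (f(1,0),f(0,1),f(1,1))
replace slot 3: 2·((-1)+(-1)) − (-5) = 1 → (-1,-1,1)
replace slot 1: 2·((-1)+1) − (-1) = 1 → (1,-1,1)
replace slot 2: 2·(1+1) − (-1) = 5 → (1,5,1)
replace slot 3: 2·(1+5) − 1 = 11 → (1,5,11)

1,5,11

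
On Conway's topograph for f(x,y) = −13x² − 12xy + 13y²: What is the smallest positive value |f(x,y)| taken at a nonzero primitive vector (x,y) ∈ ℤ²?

descent: ρ → (13,12,-13)  [lands on river]
river: ρ → (-13,14,12)
river: ρ → (12,10,-15)
river: ρ → (-15,20,7)
river: ρ → (7,22,-12)
river: ρ → (-12,26,3)
river: ρ → (3,28,-3)
river: ρ → (-3,26,12)
river: ρ → (12,22,-7)
river: ρ → (-7,20,15)
river: ρ → (15,10,-12)
river: ρ → (-12,14,13)
closes: descent 1, river 12
min |a| on river = 3

3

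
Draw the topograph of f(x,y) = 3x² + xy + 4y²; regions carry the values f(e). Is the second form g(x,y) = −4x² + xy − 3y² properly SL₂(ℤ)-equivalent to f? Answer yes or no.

D₁ = -47, D₂ = -47
f: reduced (well bottom): (3,1,4) with a≤c, −a<b≤a
g is negative-definite; reduce −g:
−g: flip: (4,-1,3)→(3,1,4)
−g: reduced (well bottom): (3,1,4) with a≤c, −a<b≤a
flip sign back: reduced form of g is (-3,-1,-4)
reduced forms (3, 1, 4) vs (-3, -1, -4) ⇒ inequivalent

no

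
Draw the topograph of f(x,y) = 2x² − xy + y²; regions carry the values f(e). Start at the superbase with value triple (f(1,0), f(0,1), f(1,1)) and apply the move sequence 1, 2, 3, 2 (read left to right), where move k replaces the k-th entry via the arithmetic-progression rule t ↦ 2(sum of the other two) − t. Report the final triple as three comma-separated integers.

start (2,1,2) = (f(1,0),f(0,1),f(1,1))
replace slot 1: 2·(1+2) − 2 = 4 → (4,1,2)
replace slot 2: 2·(4+2) − 1 = 11 → (4,11,2)
replace slot 3: 2·(4+11) − 2 = 28 → (4,11,28)
replace slot 2: 2·(4+28) − 11 = 53 → (4,53,28)

4,53,28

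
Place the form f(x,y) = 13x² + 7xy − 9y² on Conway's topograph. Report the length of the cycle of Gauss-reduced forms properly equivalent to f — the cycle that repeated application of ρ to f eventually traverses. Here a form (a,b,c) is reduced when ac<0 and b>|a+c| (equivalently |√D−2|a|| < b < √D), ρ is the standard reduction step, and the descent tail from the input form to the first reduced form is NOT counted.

D = 517, ⌊√D⌋ = 22
river: ρ → (-9,11,11)
river: ρ → (11,11,-9)
river: ρ → (-9,7,13)
river: ρ → (13,19,-3)
river: ρ → (-3,17,19)
river: ρ → (19,21,-1)
river: ρ → (-1,21,19)
river: ρ → (19,17,-3)
river: ρ → (-3,19,13)
river: ρ → (13,7,-9)
ρ-cycle length = 10 (tail of 0 descent steps not counted)

10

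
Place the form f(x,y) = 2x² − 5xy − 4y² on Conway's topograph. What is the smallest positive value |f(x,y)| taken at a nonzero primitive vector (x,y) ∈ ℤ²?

descent: ρ → (-4,5,2)  [lands on river]
river: ρ → (2,7,-1)
river: ρ → (-1,7,2)
river: ρ → (2,5,-4)
river: ρ → (-4,3,3)
river: ρ → (3,3,-4)
closes: descent 1, river 6
min |a| on river = 1

1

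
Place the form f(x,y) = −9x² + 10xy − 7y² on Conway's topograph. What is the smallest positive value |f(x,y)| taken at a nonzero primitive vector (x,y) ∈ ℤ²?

translate: b→8 (≡-10 mod 18), so (9,-10,7)→(9,8,6)
flip: (9,8,6)→(6,-8,9)
translate: b→4 (≡-8 mod 12), so (6,-8,9)→(6,4,7)
reduced (well bottom): (6,4,7) with a≤c, −a<b≤a
well minimum |f| = |-6| = 6 (negative-definite)

6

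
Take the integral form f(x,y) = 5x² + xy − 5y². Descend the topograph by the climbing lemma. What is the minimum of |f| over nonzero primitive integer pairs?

river: ρ → (-5,9,1)
river: ρ → (1,9,-5)
river: ρ → (-5,1,5)
river: ρ → (5,9,-1)
river: ρ → (-1,9,5)
river: ρ → (5,1,-5)
closes: descent 0, river 6
min |a| on river = 1

1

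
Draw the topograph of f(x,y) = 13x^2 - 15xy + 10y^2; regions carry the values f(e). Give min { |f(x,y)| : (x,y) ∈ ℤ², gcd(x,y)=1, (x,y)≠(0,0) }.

translate: b→11 (≡-15 mod 26), so (13,-15,10)→(13,11,8)
flip: (13,11,8)→(8,-11,13)
translate: b→5 (≡-11 mod 16), so (8,-11,13)→(8,5,10)
reduced (well bottom): (8,5,10) with a≤c, −a<b≤a
well minimum = a = 8

8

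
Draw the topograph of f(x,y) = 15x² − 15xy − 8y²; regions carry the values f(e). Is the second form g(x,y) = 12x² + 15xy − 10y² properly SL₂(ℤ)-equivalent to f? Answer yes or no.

D₁ = 705, D₂ = 705
river cycle of f (length 14): (-8, 15, 15), (15, 15, -8), (-8, 17, 13), (13, 9, -12), (-12, 15, 10), (10, 25, -2), (-2, 23, 22), (22, 21, -3), (-3, 21, 22), (22, 23, -2), … (4 more)
river cycle of g (length 14): (-10, 25, 2), (2, 23, -22), (-22, 21, 3), (3, 21, -22), (-22, 23, 2), (2, 25, -10), (-10, 15, 12), (12, 9, -13), (-13, 17, 8), (8, 15, -15), … (4 more)
cycles differ ⇒ inequivalent

no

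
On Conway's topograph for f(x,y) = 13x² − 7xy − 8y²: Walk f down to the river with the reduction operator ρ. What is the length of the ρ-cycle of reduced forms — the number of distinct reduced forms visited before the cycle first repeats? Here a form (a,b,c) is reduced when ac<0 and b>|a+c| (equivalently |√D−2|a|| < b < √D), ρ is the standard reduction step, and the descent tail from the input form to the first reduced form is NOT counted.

D = 465, ⌊√D⌋ = 21
descent: ρ → (-8,7,13)  [lands on river]
river: ρ → (13,19,-2)
river: ρ → (-2,21,3)
river: ρ → (3,21,-2)
river: ρ → (-2,19,13)
river: ρ → (13,7,-8)
river: ρ → (-8,9,12)
river: ρ → (12,15,-5)
river: ρ → (-5,15,12)
river: ρ → (12,9,-8)
ρ-cycle length = 10 (tail of 1 descent step not counted)

10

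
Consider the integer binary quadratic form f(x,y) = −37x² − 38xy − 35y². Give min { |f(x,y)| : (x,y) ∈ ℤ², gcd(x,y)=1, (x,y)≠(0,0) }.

translate: b→-36 (≡38 mod 74), so (37,38,35)→(37,-36,34)
flip: (37,-36,34)→(34,36,37)
translate: b→-32 (≡36 mod 68), so (34,36,37)→(34,-32,35)
reduced (well bottom): (34,-32,35) with a≤c, −a<b≤a
well minimum |f| = |-34| = 34 (negative-definite)

34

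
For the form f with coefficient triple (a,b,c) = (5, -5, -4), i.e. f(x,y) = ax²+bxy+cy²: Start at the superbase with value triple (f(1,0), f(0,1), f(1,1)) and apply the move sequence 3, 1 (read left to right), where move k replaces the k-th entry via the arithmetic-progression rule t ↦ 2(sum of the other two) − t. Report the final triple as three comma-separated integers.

start (5,-4,-4) = (f(1,0),f(0,1),f(1,1))
replace slot 3: 2·(5+(-4)) − (-4) = 6 → (5,-4,6)
replace slot 1: 2·((-4)+6) − 5 = -1 → (-1,-4,6)

-1,-4,6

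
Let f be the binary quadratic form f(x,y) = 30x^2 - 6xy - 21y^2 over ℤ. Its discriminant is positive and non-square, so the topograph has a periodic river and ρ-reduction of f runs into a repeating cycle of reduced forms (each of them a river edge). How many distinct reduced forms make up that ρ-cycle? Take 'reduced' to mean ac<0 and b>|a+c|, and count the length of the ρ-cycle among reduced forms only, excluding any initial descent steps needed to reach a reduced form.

D = 2556, ⌊√D⌋ = 50
descent: ρ → (-21,48,3)  [lands on river]
river: ρ → (3,48,-21)
river: ρ → (-21,36,15)
river: ρ → (15,24,-33)
river: ρ → (-33,42,6)
river: ρ → (6,42,-33)
river: ρ → (-33,24,15)
river: ρ → (15,36,-21)
ρ-cycle length = 8 (tail of 1 descent step not counted)

8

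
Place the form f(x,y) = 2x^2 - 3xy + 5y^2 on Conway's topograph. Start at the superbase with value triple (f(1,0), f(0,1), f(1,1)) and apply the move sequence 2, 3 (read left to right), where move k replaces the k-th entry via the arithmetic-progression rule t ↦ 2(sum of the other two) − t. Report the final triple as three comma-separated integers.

start (2,5,4) = (f(1,0),f(0,1),f(1,1))
replace slot 2: 2·(2+4) − 5 = 7 → (2,7,4)
replace slot 3: 2·(2+7) − 4 = 14 → (2,7,14)

2,7,14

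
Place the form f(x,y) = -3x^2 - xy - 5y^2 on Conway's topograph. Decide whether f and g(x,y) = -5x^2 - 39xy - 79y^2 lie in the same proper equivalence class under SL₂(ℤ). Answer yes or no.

D₁ = -59, D₂ = -59
f is negative-definite; reduce −f:
−f: reduced (well bottom): (3,1,5) with a≤c, −a<b≤a
flip sign back: reduced form of f is (-3,-1,-5)
g is negative-definite; reduce −g:
−g: translate: b→-1 (≡39 mod 10), so (5,39,79)→(5,-1,3)
−g: flip: (5,-1,3)→(3,1,5)
−g: reduced (well bottom): (3,1,5) with a≤c, −a<b≤a
flip sign back: reduced form of g is (-3,-1,-5)
reduced forms (-3, -1, -5) vs (-3, -1, -5) ⇒ equivalent

yes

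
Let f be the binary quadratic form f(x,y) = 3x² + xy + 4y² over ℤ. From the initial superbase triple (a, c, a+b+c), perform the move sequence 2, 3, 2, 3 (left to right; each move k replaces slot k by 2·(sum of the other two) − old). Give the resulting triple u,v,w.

start (3,4,8) = (f(1,0),f(0,1),f(1,1))
replace slot 2: 2·(3+8) − 4 = 18 → (3,18,8)
replace slot 3: 2·(3+18) − 8 = 34 → (3,18,34)
replace slot 2: 2·(3+34) − 18 = 56 → (3,56,34)
replace slot 3: 2·(3+56) − 34 = 84 → (3,56,84)

3,56,84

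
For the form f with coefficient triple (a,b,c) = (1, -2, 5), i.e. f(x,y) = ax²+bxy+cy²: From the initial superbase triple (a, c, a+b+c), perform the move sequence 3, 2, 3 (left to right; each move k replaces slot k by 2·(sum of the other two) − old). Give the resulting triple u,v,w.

start (1,5,4) = (f(1,0),f(0,1),f(1,1))
replace slot 3: 2·(1+5) − 4 = 8 → (1,5,8)
replace slot 2: 2·(1+8) − 5 = 13 → (1,13,8)
replace slot 3: 2·(1+13) − 8 = 20 → (1,13,20)

1,13,20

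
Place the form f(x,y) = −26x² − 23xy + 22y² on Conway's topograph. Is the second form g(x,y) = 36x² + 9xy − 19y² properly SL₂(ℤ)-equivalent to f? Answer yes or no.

D₁ = 2817, D₂ = 2817
river cycle of f (length 34): (22, 23, -26), (-26, 29, 19), (19, 47, -8), (-8, 49, 13), (13, 29, -38), (-38, 47, 4), (4, 49, -26), (-26, 3, 27), (27, 51, -2), (-2, 53, 1), … (24 more)
river cycle of g (length 34): (-19, 29, 26), (26, 23, -22), (-22, 21, 27), (27, 33, -16), (-16, 31, 29), (29, 27, -18), (-18, 45, 11), (11, 43, -22), (-22, 45, 9), (9, 45, -22), … (24 more)
cycles differ ⇒ inequivalent

no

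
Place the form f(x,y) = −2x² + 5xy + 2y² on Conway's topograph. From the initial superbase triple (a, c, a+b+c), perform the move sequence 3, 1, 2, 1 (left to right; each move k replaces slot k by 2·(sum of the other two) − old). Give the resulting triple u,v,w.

start (-2,2,5) = (f(1,0),f(0,1),f(1,1))
replace slot 3: 2·((-2)+2) − 5 = -5 → (-2,2,-5)
replace slot 1: 2·(2+(-5)) − (-2) = -4 → (-4,2,-5)
replace slot 2: 2·((-4)+(-5)) − 2 = -20 → (-4,-20,-5)
replace slot 1: 2·((-20)+(-5)) − (-4) = -46 → (-46,-20,-5)

-46,-20,-5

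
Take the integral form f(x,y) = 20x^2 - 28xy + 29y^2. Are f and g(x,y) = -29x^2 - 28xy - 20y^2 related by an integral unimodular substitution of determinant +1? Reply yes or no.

D₁ = -1536, D₂ = -1536
f: translate: b→12 (≡-28 mod 40), so (20,-28,29)→(20,12,21)
f: reduced (well bottom): (20,12,21) with a≤c, −a<b≤a
g is negative-definite; reduce −g:
−g: flip: (29,28,20)→(20,-28,29)
−g: translate: b→12 (≡-28 mod 40), so (20,-28,29)→(20,12,21)
−g: reduced (well bottom): (20,12,21) with a≤c, −a<b≤a
flip sign back: reduced form of g is (-20,-12,-21)
reduced forms (20, 12, 21) vs (-20, -12, -21) ⇒ inequivalent

no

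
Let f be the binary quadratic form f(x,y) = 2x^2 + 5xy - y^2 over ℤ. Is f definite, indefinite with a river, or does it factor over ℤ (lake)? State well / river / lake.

D = b²−4ac = 5² − 4·2·(-1) = 33
D > 0 non-square ⇒ indefinite ⇒ periodic river

river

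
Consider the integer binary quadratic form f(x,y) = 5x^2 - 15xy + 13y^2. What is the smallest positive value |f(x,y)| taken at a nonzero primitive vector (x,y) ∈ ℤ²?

translate: b→5 (≡-15 mod 10), so (5,-15,13)→(5,5,3)
flip: (5,5,3)→(3,-5,5)
translate: b→1 (≡-5 mod 6), so (3,-5,5)→(3,1,3)
reduced (well bottom): (3,1,3) with a≤c, −a<b≤a
well minimum = a = 3

3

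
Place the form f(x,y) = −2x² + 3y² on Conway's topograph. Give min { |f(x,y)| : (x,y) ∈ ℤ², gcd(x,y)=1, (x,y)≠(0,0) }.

descent: ρ → (3,0,-2)
descent: ρ → (-2,4,1)  [lands on river]
river: ρ → (1,4,-2)
closes: descent 2, river 2
min |a| on river = 1

1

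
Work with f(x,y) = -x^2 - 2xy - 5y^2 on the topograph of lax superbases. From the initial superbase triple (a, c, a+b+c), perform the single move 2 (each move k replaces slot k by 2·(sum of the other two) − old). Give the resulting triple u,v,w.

start (-1,-5,-8) = (f(1,0),f(0,1),f(1,1))
replace slot 2: 2·((-1)+(-8)) − (-5) = -13 → (-1,-13,-8)

-1,-13,-8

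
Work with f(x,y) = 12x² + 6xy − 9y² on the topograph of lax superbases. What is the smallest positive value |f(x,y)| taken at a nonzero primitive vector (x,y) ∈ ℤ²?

river: ρ → (-9,12,9)
river: ρ → (9,6,-12)
river: ρ → (-12,18,3)
river: ρ → (3,18,-12)
river: ρ → (-12,6,9)
river: ρ → (9,12,-9)
river: ρ → (-9,6,12)
river: ρ → (12,18,-3)
river: ρ → (-3,18,12)
river: ρ → (12,6,-9)
closes: descent 0, river 10
min |a| on river = 3

3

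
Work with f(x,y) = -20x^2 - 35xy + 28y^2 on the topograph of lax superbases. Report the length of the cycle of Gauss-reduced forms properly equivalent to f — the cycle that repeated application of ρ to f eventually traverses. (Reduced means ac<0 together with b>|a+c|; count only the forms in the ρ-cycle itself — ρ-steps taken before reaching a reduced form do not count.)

D = 3465, ⌊√D⌋ = 58
descent: ρ → (28,35,-20)  [lands on river]
river: ρ → (-20,45,18)
river: ρ → (18,27,-38)
river: ρ → (-38,49,7)
river: ρ → (7,49,-38)
river: ρ → (-38,27,18)
river: ρ → (18,45,-20)
river: ρ → (-20,35,28)
river: ρ → (28,21,-27)
river: ρ → (-27,33,22)
river: ρ → (22,55,-5)
river: ρ → (-5,55,22)
river: ρ → (22,33,-27)
river: ρ → (-27,21,28)
ρ-cycle length = 14 (tail of 1 descent step not counted)

14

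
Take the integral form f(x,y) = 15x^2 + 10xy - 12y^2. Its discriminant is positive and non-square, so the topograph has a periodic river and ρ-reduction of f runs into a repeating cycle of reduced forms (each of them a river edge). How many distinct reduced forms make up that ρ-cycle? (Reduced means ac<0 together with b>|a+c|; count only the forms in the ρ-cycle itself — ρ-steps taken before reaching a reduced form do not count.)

D = 820, ⌊√D⌋ = 28
river: ρ → (-12,14,13)
river: ρ → (13,12,-13)
river: ρ → (-13,14,12)
river: ρ → (12,10,-15)
river: ρ → (-15,20,7)
river: ρ → (7,22,-12)
river: ρ → (-12,26,3)
river: ρ → (3,28,-3)
river: ρ → (-3,26,12)
river: ρ → (12,22,-7)
river: ρ → (-7,20,15)
river: ρ → (15,10,-12)
ρ-cycle length = 12 (tail of 0 descent steps not counted)

12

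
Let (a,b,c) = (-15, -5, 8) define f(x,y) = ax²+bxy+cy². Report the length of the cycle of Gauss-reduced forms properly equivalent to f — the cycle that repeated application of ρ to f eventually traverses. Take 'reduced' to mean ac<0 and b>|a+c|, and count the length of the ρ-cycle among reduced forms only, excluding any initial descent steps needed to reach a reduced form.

D = 505, ⌊√D⌋ = 22
descent: ρ → (8,21,-2)  [lands on river]
river: ρ → (-2,19,18)
river: ρ → (18,17,-3)
river: ρ → (-3,19,12)
river: ρ → (12,5,-10)
river: ρ → (-10,15,7)
river: ρ → (7,13,-12)
river: ρ → (-12,11,8)
ρ-cycle length = 8 (tail of 1 descent step not counted)

8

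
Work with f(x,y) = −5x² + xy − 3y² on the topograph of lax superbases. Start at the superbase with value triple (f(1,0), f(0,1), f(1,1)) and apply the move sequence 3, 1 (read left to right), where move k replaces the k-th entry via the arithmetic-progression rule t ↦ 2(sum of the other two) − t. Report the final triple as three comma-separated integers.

start (-5,-3,-7) = (f(1,0),f(0,1),f(1,1))
replace slot 3: 2·((-5)+(-3)) − (-7) = -9 → (-5,-3,-9)
replace slot 1: 2·((-3)+(-9)) − (-5) = -19 → (-19,-3,-9)

-19,-3,-9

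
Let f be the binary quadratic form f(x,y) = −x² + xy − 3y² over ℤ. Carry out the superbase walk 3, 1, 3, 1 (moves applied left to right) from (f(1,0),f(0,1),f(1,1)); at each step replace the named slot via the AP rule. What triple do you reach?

start (-1,-3,-3) = (f(1,0),f(0,1),f(1,1))
replace slot 3: 2·((-1)+(-3)) − (-3) = -5 → (-1,-3,-5)
replace slot 1: 2·((-3)+(-5)) − (-1) = -15 → (-15,-3,-5)
replace slot 3: 2·((-15)+(-3)) − (-5) = -31 → (-15,-3,-31)
replace slot 1: 2·((-3)+(-31)) − (-15) = -53 → (-53,-3,-31)

-53,-3,-31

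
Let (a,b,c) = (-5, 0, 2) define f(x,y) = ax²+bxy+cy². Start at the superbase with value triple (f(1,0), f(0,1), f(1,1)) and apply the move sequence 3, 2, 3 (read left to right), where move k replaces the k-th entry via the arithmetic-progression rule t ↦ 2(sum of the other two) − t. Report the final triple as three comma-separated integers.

start (-5,2,-3) = (f(1,0),f(0,1),f(1,1))
replace slot 3: 2·((-5)+2) − (-3) = -3 → (-5,2,-3)
replace slot 2: 2·((-5)+(-3)) − 2 = -18 → (-5,-18,-3)
replace slot 3: 2·((-5)+(-18)) − (-3) = -43 → (-5,-18,-43)

-5,-18,-43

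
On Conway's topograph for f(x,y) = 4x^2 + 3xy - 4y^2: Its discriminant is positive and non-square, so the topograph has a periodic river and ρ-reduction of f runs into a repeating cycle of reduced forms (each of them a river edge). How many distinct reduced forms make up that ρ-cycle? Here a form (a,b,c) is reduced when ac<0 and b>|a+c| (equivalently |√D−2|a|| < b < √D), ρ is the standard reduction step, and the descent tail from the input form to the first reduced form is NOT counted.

D = 73, ⌊√D⌋ = 8
river: ρ → (-4,5,3)
river: ρ → (3,7,-2)
river: ρ → (-2,5,6)
river: ρ → (6,7,-1)
river: ρ → (-1,7,6)
river: ρ → (6,5,-2)
river: ρ → (-2,7,3)
river: ρ → (3,5,-4)
river: ρ → (-4,3,4)
river: ρ → (4,5,-3)
river: ρ → (-3,7,2)
river: ρ → (2,5,-6)
river: ρ → (-6,7,1)
river: ρ → (1,7,-6)
river: ρ → (-6,5,2)
river: ρ → (2,7,-3)
river: ρ → (-3,5,4)
river: ρ → (4,3,-4)
ρ-cycle length = 18 (tail of 0 descent steps not counted)

18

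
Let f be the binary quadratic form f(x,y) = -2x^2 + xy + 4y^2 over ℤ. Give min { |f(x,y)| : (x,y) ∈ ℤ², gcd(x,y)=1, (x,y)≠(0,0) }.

descent: ρ → (4,-1,-2)
descent: ρ → (-2,5,1)  [lands on river]
river: ρ → (1,5,-2)
river: ρ → (-2,3,3)
river: ρ → (3,3,-2)
closes: descent 2, river 4
min |a| on river = 1

1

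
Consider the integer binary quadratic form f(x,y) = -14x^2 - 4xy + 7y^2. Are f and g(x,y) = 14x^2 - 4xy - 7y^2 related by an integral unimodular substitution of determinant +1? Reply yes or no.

D₁ = 408, D₂ = 408
river cycle of f (length 6): (7, 18, -3), (-3, 18, 7), (7, 10, -11), (-11, 12, 6), (6, 12, -11), (-11, 10, 7)
river cycle of g (length 6): (-7, 18, 3), (3, 18, -7), (-7, 10, 11), (11, 12, -6), (-6, 12, 11), (11, 10, -7)
cycles differ ⇒ inequivalent

no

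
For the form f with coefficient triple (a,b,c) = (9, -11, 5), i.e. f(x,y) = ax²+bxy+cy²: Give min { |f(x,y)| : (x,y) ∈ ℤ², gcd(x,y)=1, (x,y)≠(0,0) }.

translate: b→7 (≡-11 mod 18), so (9,-11,5)→(9,7,3)
flip: (9,7,3)→(3,-7,9)
translate: b→-1 (≡-7 mod 6), so (3,-7,9)→(3,-1,5)
reduced (well bottom): (3,-1,5) with a≤c, −a<b≤a
well minimum = a = 3

3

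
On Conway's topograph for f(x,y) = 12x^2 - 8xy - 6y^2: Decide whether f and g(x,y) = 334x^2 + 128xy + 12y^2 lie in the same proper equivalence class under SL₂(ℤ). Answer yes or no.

D₁ = 352, D₂ = 352
river cycle of f (length 6): (-6, 8, 12), (12, 16, -2), (-2, 16, 12), (12, 8, -6), (-6, 16, 4), (4, 16, -6)
river cycle of g (length 6): (12, 16, -2), (-2, 16, 12), (12, 8, -6), (-6, 16, 4), (4, 16, -6), (-6, 8, 12)
cycles coincide ⇒ equivalent

yes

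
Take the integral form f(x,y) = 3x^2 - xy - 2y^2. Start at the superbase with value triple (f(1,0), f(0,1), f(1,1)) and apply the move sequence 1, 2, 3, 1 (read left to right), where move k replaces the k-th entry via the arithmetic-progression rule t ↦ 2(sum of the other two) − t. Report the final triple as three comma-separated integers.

start (3,-2,0) = (f(1,0),f(0,1),f(1,1))
replace slot 1: 2·((-2)+0) − 3 = -7 → (-7,-2,0)
replace slot 2: 2·((-7)+0) − (-2) = -12 → (-7,-12,0)
replace slot 3: 2·((-7)+(-12)) − 0 = -38 → (-7,-12,-38)
replace slot 1: 2·((-12)+(-38)) − (-7) = -93 → (-93,-12,-38)

-93,-12,-38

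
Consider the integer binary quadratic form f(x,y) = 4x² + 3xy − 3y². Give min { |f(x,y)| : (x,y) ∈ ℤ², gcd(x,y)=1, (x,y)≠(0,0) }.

river: ρ → (-3,3,4)
river: ρ → (4,5,-2)
river: ρ → (-2,7,1)
river: ρ → (1,7,-2)
river: ρ → (-2,5,4)
river: ρ → (4,3,-3)
closes: descent 0, river 6
min |a| on river = 1

1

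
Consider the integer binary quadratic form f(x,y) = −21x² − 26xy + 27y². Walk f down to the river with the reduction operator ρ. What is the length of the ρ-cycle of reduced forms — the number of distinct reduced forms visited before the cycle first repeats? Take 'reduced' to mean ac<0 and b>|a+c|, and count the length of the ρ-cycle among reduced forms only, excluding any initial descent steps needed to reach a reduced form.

D = 2944, ⌊√D⌋ = 54
descent: ρ → (27,26,-21)  [lands on river]
river: ρ → (-21,16,32)
river: ρ → (32,48,-5)
river: ρ → (-5,52,12)
river: ρ → (12,44,-21)
river: ρ → (-21,40,16)
river: ρ → (16,24,-37)
river: ρ → (-37,50,3)
river: ρ → (3,52,-20)
river: ρ → (-20,28,27)
ρ-cycle length = 10 (tail of 1 descent step not counted)

10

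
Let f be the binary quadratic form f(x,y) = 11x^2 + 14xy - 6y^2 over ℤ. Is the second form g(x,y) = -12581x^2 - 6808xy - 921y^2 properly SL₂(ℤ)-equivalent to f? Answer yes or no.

D₁ = 460, D₂ = 460
river cycle of f (length 10): (-6, 10, 15), (15, 20, -1), (-1, 20, 15), (15, 10, -6), (-6, 14, 11), (11, 8, -9), (-9, 10, 10), (10, 10, -9), (-9, 8, 11), (11, 14, -6)
river cycle of g (length 10): (-6, 10, 15), (15, 20, -1), (-1, 20, 15), (15, 10, -6), (-6, 14, 11), (11, 8, -9), (-9, 10, 10), (10, 10, -9), (-9, 8, 11), (11, 14, -6)
cycles coincide ⇒ equivalent

yes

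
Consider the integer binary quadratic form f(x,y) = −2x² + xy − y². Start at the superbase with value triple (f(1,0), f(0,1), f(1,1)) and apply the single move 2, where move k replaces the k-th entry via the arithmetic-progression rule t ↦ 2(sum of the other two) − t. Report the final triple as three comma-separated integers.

start (-2,-1,-2) = (f(1,0),f(0,1),f(1,1))
replace slot 2: 2·((-2)+(-2)) − (-1) = -7 → (-2,-7,-2)

-2,-7,-2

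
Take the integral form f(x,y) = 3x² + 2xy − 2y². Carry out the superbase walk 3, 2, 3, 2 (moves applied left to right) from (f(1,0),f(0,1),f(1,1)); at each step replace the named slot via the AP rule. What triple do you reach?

start (3,-2,3) = (f(1,0),f(0,1),f(1,1))
replace slot 3: 2·(3+(-2)) − 3 = -1 → (3,-2,-1)
replace slot 2: 2·(3+(-1)) − (-2) = 6 → (3,6,-1)
replace slot 3: 2·(3+6) − (-1) = 19 → (3,6,19)
replace slot 2: 2·(3+19) − 6 = 38 → (3,38,19)

3,38,19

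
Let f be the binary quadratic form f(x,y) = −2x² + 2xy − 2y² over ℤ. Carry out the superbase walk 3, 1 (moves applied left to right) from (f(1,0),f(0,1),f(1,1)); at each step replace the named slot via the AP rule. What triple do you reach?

start (-2,-2,-2) = (f(1,0),f(0,1),f(1,1))
replace slot 3: 2·((-2)+(-2)) − (-2) = -6 → (-2,-2,-6)
replace slot 1: 2·((-2)+(-6)) − (-2) = -14 → (-14,-2,-6)

-14,-2,-6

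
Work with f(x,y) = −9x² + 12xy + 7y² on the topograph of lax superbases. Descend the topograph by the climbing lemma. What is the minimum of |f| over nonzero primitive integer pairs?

river: ρ → (7,16,-5)
river: ρ → (-5,14,10)
river: ρ → (10,6,-9)
river: ρ → (-9,12,7)
closes: descent 0, river 4
min |a| on river = 5

5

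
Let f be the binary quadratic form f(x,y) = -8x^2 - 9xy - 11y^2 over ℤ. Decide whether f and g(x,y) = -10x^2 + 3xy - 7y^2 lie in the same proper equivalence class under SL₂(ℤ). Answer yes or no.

D₁ = -271, D₂ = -271
f is negative-definite; reduce −f:
−f: translate: b→-7 (≡9 mod 16), so (8,9,11)→(8,-7,10)
−f: reduced (well bottom): (8,-7,10) with a≤c, −a<b≤a
flip sign back: reduced form of f is (-8,7,-10)
g is negative-definite; reduce −g:
−g: flip: (10,-3,7)→(7,3,10)
−g: reduced (well bottom): (7,3,10) with a≤c, −a<b≤a
flip sign back: reduced form of g is (-7,-3,-10)
reduced forms (-8, 7, -10) vs (-7, -3, -10) ⇒ inequivalent

no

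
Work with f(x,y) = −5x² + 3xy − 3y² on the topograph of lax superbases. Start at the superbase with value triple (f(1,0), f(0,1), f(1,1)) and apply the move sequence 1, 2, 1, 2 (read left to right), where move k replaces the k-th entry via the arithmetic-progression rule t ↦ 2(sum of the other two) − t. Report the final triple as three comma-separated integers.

start (-5,-3,-5) = (f(1,0),f(0,1),f(1,1))
replace slot 1: 2·((-3)+(-5)) − (-5) = -11 → (-11,-3,-5)
replace slot 2: 2·((-11)+(-5)) − (-3) = -29 → (-11,-29,-5)
replace slot 1: 2·((-29)+(-5)) − (-11) = -57 → (-57,-29,-5)
replace slot 2: 2·((-57)+(-5)) − (-29) = -95 → (-57,-95,-5)

-57,-95,-5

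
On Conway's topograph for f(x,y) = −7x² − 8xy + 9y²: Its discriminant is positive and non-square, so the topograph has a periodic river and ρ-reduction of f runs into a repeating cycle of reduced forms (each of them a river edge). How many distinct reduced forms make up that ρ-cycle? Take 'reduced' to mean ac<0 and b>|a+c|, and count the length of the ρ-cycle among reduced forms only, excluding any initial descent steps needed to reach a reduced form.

D = 316, ⌊√D⌋ = 17
descent: ρ → (9,8,-7)  [lands on river]
river: ρ → (-7,6,10)
river: ρ → (10,14,-3)
river: ρ → (-3,16,5)
river: ρ → (5,14,-6)
river: ρ → (-6,10,9)
ρ-cycle length = 6 (tail of 1 descent step not counted)

6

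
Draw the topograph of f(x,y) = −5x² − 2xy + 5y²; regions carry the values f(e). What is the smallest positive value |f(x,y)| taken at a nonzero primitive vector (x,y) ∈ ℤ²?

descent: ρ → (5,2,-5)  [lands on river]
river: ρ → (-5,8,2)
river: ρ → (2,8,-5)
river: ρ → (-5,2,5)
river: ρ → (5,8,-2)
river: ρ → (-2,8,5)
closes: descent 1, river 6
min |a| on river = 2

2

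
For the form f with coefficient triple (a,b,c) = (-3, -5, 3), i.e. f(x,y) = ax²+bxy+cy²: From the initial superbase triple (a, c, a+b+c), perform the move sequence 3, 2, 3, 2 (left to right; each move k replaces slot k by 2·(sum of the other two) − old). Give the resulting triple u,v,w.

start (-3,3,-5) = (f(1,0),f(0,1),f(1,1))
replace slot 3: 2·((-3)+3) − (-5) = 5 → (-3,3,5)
replace slot 2: 2·((-3)+5) − 3 = 1 → (-3,1,5)
replace slot 3: 2·((-3)+1) − 5 = -9 → (-3,1,-9)
replace slot 2: 2·((-3)+(-9)) − 1 = -25 → (-3,-25,-9)

-3,-25,-9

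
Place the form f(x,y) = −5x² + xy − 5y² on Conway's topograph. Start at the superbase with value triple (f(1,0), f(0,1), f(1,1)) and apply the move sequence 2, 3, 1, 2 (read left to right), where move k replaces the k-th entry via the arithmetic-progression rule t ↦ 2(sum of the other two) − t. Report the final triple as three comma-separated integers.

start (-5,-5,-9) = (f(1,0),f(0,1),f(1,1))
replace slot 2: 2·((-5)+(-9)) − (-5) = -23 → (-5,-23,-9)
replace slot 3: 2·((-5)+(-23)) − (-9) = -47 → (-5,-23,-47)
replace slot 1: 2·((-23)+(-47)) − (-5) = -135 → (-135,-23,-47)
replace slot 2: 2·((-135)+(-47)) − (-23) = -341 → (-135,-341,-47)

-135,-341,-47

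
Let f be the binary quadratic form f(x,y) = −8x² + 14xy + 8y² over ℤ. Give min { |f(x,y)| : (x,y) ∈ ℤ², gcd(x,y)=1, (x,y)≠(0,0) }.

river: ρ → (8,18,-4)
river: ρ → (-4,14,16)
river: ρ → (16,18,-2)
river: ρ → (-2,18,16)
river: ρ → (16,14,-4)
river: ρ → (-4,18,8)
river: ρ → (8,14,-8)
river: ρ → (-8,18,4)
river: ρ → (4,14,-16)
river: ρ → (-16,18,2)
river: ρ → (2,18,-16)
river: ρ → (-16,14,4)
river: ρ → (4,18,-8)
river: ρ → (-8,14,8)
closes: descent 0, river 14
min |a| on river = 2

2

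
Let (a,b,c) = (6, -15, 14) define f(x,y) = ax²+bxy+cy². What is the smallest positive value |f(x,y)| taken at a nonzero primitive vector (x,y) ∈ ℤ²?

translate: b→-3 (≡-15 mod 12), so (6,-15,14)→(6,-3,5)
flip: (6,-3,5)→(5,3,6)
reduced (well bottom): (5,3,6) with a≤c, −a<b≤a
well minimum = a = 5

5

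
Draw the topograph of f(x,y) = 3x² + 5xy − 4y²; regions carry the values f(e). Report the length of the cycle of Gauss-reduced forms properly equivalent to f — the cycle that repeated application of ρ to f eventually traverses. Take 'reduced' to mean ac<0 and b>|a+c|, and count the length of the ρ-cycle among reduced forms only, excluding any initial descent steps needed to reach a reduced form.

D = 73, ⌊√D⌋ = 8
river: ρ → (-4,3,4)
river: ρ → (4,5,-3)
river: ρ → (-3,7,2)
river: ρ → (2,5,-6)
river: ρ → (-6,7,1)
river: ρ → (1,7,-6)
river: ρ → (-6,5,2)
river: ρ → (2,7,-3)
river: ρ → (-3,5,4)
river: ρ → (4,3,-4)
river: ρ → (-4,5,3)
river: ρ → (3,7,-2)
river: ρ → (-2,5,6)
river: ρ → (6,7,-1)
river: ρ → (-1,7,6)
river: ρ → (6,5,-2)
river: ρ → (-2,7,3)
river: ρ → (3,5,-4)
ρ-cycle length = 18 (tail of 0 descent steps not counted)

18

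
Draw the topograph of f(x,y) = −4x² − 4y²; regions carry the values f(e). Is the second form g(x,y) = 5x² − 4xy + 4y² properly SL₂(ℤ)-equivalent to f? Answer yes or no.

D₁ = -64, D₂ = -64
f is negative-definite; reduce −f:
−f: reduced (well bottom): (4,0,4) with a≤c, −a<b≤a
flip sign back: reduced form of f is (-4,0,-4)
g: flip: (5,-4,4)→(4,4,5)
g: reduced (well bottom): (4,4,5) with a≤c, −a<b≤a
reduced forms (-4, 0, -4) vs (4, 4, 5) ⇒ inequivalent

no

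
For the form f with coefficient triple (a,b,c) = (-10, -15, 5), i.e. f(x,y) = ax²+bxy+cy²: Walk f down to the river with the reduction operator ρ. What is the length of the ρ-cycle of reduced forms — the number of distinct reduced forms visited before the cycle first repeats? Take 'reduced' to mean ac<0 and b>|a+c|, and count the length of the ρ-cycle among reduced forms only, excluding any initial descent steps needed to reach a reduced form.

D = 425, ⌊√D⌋ = 20
descent: ρ → (5,15,-10)  [lands on river]
river: ρ → (-10,5,10)
river: ρ → (10,15,-5)
river: ρ → (-5,15,10)
river: ρ → (10,5,-10)
river: ρ → (-10,15,5)
ρ-cycle length = 6 (tail of 1 descent step not counted)

6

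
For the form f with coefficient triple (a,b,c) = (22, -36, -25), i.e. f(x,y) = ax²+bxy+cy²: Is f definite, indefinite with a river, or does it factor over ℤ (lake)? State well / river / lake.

D = b²−4ac = (-36)² − 4·22·(-25) = 3496
D > 0 non-square ⇒ indefinite ⇒ periodic river

river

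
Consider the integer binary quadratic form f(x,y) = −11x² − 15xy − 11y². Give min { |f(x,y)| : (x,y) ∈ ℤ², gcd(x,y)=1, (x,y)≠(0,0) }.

translate: b→-7 (≡15 mod 22), so (11,15,11)→(11,-7,7)
flip: (11,-7,7)→(7,7,11)
reduced (well bottom): (7,7,11) with a≤c, −a<b≤a
well minimum |f| = |-7| = 7 (negative-definite)

7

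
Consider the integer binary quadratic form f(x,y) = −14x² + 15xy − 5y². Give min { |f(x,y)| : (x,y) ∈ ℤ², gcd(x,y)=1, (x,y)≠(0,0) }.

translate: b→13 (≡-15 mod 28), so (14,-15,5)→(14,13,4)
flip: (14,13,4)→(4,-13,14)
translate: b→3 (≡-13 mod 8), so (4,-13,14)→(4,3,4)
reduced (well bottom): (4,3,4) with a≤c, −a<b≤a
well minimum |f| = |-4| = 4 (negative-definite)

4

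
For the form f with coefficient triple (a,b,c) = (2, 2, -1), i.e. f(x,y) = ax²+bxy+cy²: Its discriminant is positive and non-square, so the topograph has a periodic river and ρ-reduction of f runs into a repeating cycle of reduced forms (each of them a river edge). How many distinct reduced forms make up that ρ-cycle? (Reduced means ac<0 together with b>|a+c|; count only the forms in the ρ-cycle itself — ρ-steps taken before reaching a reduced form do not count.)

D = 12, ⌊√D⌋ = 3
river: ρ → (-1,2,2)
river: ρ → (2,2,-1)
ρ-cycle length = 2 (tail of 0 descent steps not counted)

2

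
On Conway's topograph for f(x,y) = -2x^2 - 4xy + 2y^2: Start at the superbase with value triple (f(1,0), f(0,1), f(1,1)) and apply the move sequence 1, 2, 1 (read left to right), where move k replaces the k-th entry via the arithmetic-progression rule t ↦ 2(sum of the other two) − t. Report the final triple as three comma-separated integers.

start (-2,2,-4) = (f(1,0),f(0,1),f(1,1))
replace slot 1: 2·(2+(-4)) − (-2) = -2 → (-2,2,-4)
replace slot 2: 2·((-2)+(-4)) − 2 = -14 → (-2,-14,-4)
replace slot 1: 2·((-14)+(-4)) − (-2) = -34 → (-34,-14,-4)

-34,-14,-4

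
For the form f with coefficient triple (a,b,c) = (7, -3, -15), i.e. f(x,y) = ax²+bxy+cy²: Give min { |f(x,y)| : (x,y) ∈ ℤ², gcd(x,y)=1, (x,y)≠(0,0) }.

descent: ρ → (-15,3,7)
descent: ρ → (7,11,-11)  [lands on river]
river: ρ → (-11,11,7)
river: ρ → (7,17,-5)
river: ρ → (-5,13,13)
river: ρ → (13,13,-5)
river: ρ → (-5,17,7)
closes: descent 2, river 6
min |a| on river = 5

5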